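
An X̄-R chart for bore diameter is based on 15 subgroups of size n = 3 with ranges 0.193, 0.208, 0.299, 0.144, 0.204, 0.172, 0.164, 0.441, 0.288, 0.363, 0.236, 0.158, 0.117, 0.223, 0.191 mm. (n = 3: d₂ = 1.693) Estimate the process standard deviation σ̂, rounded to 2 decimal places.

R̄ = (0.193 + 0.208 + 0.299 + 0.144 + 0.204 + 0.172 + 0.164 + 0.441 + 0.288 + 0.363 + 0.236 + 0.158 + 0.117 + 0.223 + 0.191) / 15 = 0.2267
σ̂ = R̄ / d₂ = 0.2267 / 1.693 = 0.1339

0.13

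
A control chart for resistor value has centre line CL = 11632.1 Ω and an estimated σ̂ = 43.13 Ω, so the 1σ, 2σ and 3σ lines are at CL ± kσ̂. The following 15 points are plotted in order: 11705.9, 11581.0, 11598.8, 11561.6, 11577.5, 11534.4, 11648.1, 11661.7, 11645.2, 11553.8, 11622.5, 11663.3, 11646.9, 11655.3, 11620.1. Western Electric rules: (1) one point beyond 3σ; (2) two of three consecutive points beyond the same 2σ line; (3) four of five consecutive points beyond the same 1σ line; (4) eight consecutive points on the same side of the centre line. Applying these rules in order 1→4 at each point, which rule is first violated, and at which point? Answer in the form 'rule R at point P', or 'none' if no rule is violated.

rule 3 at point 6

Zone of each point (C = within 1σ̂, B = 1σ̂–2σ̂, A = 2σ̂–3σ̂, * = beyond 3σ̂; sign = side of CL): 1:+B, 2:-B, 3:-C, 4:-B, 5:-B, 6:-A, 7:+C, 8:+C, 9:+C, 10:-B, 11:-C, 12:+C, 13:+C, 14:+C, 15:-C
Rule 3 (four of five consecutive points beyond the same 1σ limit) is satisfied at point 6.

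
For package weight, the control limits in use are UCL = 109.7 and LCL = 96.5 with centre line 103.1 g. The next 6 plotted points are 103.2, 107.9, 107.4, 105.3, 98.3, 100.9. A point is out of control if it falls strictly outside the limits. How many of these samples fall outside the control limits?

All 6 points lie within [96.5, 109.7].

0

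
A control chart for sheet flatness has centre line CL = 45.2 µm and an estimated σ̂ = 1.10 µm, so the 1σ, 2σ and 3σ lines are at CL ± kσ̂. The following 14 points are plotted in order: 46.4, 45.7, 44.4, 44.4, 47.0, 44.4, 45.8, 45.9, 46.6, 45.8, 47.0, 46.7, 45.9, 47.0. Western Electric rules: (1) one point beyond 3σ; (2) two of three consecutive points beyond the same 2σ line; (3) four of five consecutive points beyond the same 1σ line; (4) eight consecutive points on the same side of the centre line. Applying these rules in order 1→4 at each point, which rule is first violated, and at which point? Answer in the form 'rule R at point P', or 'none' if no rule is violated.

Zone of each point (C = within 1σ̂, B = 1σ̂–2σ̂, A = 2σ̂–3σ̂, * = beyond 3σ̂; sign = side of CL): 1:+B, 2:+C, 3:-C, 4:-C, 5:+B, 6:-C, 7:+C, 8:+C, 9:+B, 10:+C, 11:+B, 12:+B, 13:+C, 14:+B
Rule 4 (eight consecutive points on the same side of the centre line) is satisfied at point 14.

rule 4 at point 14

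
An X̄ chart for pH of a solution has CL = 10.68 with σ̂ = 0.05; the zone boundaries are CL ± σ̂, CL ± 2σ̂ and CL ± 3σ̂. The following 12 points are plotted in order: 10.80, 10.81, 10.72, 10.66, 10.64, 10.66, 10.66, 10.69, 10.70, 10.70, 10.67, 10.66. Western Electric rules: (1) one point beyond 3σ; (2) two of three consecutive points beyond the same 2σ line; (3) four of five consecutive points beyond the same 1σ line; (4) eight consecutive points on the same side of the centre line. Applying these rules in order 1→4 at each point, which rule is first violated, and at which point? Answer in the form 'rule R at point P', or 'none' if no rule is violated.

rule 2 at point 2

Zone of each point (C = within 1σ̂, B = 1σ̂–2σ̂, A = 2σ̂–3σ̂, * = beyond 3σ̂; sign = side of CL): 1:+A, 2:+A, 3:+C, 4:-C, 5:-C, 6:-C, 7:-C, 8:+C, 9:+C, 10:+C, 11:-C, 12:-C
Rule 2 (two of three consecutive points beyond the same 2σ limit) is satisfied at point 2.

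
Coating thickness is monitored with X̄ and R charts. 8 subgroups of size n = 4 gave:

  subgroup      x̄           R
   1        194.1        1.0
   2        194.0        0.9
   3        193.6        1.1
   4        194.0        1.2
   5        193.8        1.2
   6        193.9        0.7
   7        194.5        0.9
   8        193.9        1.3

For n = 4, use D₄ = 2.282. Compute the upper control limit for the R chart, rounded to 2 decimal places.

2.37

R̄ = (1.0 + 0.9 + 1.1 + 1.2 + 1.2 + 0.7 + 0.9 + 1.3) / 8 = 8.3000 / 8 = 1.0375
UCL_R = D₄·R̄ = 2.282 × 1.0375 = 2.3676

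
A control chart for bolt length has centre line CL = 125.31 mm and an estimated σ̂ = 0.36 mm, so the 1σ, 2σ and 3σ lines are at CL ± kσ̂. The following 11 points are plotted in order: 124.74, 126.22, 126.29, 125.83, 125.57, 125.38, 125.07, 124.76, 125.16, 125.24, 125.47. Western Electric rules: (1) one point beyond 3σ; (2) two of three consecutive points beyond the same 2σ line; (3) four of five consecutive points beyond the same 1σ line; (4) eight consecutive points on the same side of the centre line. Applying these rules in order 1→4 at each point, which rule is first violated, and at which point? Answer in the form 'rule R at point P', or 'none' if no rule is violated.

Zone of each point (C = within 1σ̂, B = 1σ̂–2σ̂, A = 2σ̂–3σ̂, * = beyond 3σ̂; sign = side of CL): 1:-B, 2:+A, 3:+A, 4:+B, 5:+C, 6:+C, 7:-C, 8:-B, 9:-C, 10:-C, 11:+C
Rule 2 (two of three consecutive points beyond the same 2σ limit) is satisfied at point 3.

rule 2 at point 3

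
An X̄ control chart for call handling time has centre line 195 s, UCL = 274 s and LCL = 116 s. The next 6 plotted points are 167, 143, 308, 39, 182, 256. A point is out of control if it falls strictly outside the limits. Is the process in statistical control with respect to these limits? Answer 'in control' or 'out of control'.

out of control

Compare each point to [116, 274]: sample 3 = 308 > UCL; sample 4 = 39 < LCL.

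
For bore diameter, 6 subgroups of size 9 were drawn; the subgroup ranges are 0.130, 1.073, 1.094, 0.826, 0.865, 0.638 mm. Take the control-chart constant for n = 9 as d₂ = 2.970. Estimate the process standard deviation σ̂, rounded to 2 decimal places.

0.26

R̄ = (0.130 + 1.073 + 1.094 + 0.826 + 0.865 + 0.638) / 6 = 0.7710
σ̂ = R̄ / d₂ = 0.7710 / 2.970 = 0.2596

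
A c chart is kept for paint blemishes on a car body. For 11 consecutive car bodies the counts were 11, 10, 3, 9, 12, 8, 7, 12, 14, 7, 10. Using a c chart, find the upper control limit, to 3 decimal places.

18.544

c̄ = (11 + 10 + 3 + 9 + 12 + 8 + 7 + 12 + 14 + 7 + 10) / 11 = 103 / 11 = 9.3636
UCL = c̄ + 3√c̄ = 9.3636 + 3 × √9.3636 = 9.3636 + 3 × 3.0600 = 18.5437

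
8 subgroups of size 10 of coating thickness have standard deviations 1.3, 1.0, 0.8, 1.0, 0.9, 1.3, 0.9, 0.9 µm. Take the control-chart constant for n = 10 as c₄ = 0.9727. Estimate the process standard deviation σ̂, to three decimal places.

1.041

s̄ = (1.3 + 1.0 + 0.8 + 1.0 + 0.9 + 1.3 + 0.9 + 0.9) / 8 = 1.0125
σ̂ = s̄ / c₄ = 1.0125 / 0.9727 = 1.0409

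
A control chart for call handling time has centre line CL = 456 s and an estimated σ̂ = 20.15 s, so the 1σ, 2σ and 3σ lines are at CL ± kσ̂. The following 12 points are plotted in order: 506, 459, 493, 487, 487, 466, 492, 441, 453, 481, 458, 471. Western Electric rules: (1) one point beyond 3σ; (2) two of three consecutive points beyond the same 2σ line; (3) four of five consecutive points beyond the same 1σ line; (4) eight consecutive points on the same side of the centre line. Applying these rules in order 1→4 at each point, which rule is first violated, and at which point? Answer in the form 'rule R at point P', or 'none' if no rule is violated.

rule 3 at point 5

Zone of each point (C = within 1σ̂, B = 1σ̂–2σ̂, A = 2σ̂–3σ̂, * = beyond 3σ̂; sign = side of CL): 1:+A, 2:+C, 3:+B, 4:+B, 5:+B, 6:+C, 7:+B, 8:-C, 9:-C, 10:+B, 11:+C, 12:+C
Rule 3 (four of five consecutive points beyond the same 1σ limit) is satisfied at point 5.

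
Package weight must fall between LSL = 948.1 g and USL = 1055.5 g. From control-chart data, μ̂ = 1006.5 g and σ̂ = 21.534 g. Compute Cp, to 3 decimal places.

Cp = (USL − LSL) / (6σ̂) = (1055.5 − 948.1) / (6 × 21.534) = 107.4000 / 129.2040 = 0.8312

0.831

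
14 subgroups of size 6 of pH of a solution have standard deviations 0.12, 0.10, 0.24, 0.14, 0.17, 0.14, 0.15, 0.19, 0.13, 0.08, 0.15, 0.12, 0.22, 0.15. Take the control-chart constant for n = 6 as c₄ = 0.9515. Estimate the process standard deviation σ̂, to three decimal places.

s̄ = (0.12 + 0.10 + 0.24 + 0.14 + 0.17 + 0.14 + 0.15 + 0.19 + 0.13 + 0.08 + 0.15 + 0.12 + 0.22 + 0.15) / 14 = 0.1500
σ̂ = s̄ / c₄ = 0.1500 / 0.9515 = 0.1576

0.158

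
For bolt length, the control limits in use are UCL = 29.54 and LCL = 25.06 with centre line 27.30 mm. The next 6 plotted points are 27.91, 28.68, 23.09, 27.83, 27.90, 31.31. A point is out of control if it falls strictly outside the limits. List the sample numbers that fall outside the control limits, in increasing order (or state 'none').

Compare each point to [25.06, 29.54]: sample 3 = 23.09 < LCL; sample 6 = 31.31 > UCL.

3, 6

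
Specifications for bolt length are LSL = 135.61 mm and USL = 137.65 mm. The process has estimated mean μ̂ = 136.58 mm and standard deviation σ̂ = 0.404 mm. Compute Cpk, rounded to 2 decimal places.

Cpu = (USL − μ̂) / (3σ̂) = (137.65 − 136.58) / (3 × 0.404) = 0.8828; Cpl = (μ̂ − LSL) / (3σ̂) = (136.58 − 135.61) / (3 × 0.404) = 0.8003; Cpk = min(Cpu, Cpl) = 0.8003

0.80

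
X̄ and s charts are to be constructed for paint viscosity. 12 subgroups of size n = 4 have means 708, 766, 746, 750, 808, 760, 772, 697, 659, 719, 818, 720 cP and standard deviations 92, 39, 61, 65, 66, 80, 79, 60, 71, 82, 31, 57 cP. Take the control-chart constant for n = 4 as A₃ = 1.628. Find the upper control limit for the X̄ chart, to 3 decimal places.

X̄̄ = (708 + 766 + 746 + 750 + 808 + 760 + 772 + 697 + 659 + 719 + 818 + 720) / 12 = 743.5833
s̄ = (92 + 39 + 61 + 65 + 66 + 80 + 79 + 60 + 71 + 82 + 31 + 57) / 12 = 65.2500
UCL = X̄̄ + A₃·s̄ = 743.5833 + 1.628 × 65.2500 = 849.8103

849.810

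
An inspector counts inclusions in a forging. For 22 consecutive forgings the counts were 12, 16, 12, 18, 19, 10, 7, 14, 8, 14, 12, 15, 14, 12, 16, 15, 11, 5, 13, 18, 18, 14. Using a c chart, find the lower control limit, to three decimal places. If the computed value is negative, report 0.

2.370

c̄ = (12 + 16 + 12 + 18 + 19 + 10 + 7 + 14 + 8 + 14 + 12 + 15 + 14 + 12 + 16 + 15 + 11 + 5 + 13 + 18 + 18 + 14) / 22 = 293 / 22 = 13.3182
LCL = c̄ − 3√c̄ = 13.3182 − 3 × 3.6494 = 2.3700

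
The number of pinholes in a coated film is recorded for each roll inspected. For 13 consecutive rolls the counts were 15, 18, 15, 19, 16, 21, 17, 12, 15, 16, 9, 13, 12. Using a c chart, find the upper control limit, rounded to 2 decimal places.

c̄ = (15 + 18 + 15 + 19 + 16 + 21 + 17 + 12 + 15 + 16 + 9 + 13 + 12) / 13 = 198 / 13 = 15.2308
UCL = c̄ + 3√c̄ = 15.2308 + 3 × √15.2308 = 15.2308 + 3 × 3.9027 = 26.9388

26.94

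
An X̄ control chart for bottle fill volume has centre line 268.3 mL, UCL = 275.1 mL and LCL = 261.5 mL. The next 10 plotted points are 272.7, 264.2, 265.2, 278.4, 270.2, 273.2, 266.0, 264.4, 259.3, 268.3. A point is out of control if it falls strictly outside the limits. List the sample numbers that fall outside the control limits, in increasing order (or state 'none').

4, 9

Compare each point to [261.5, 275.1]: sample 4 = 278.4 > UCL; sample 9 = 259.3 < LCL.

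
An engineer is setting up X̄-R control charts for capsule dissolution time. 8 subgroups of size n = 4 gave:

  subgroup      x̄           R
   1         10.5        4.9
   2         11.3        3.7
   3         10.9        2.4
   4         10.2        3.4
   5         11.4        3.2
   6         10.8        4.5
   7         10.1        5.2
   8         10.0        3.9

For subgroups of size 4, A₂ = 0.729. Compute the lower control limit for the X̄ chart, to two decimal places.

X̄̄ = (10.5 + 11.3 + 10.9 + 10.2 + 11.4 + 10.8 + 10.1 + 10.0) / 8 = 85.2000 / 8 = 10.6500
R̄ = (4.9 + 3.7 + 2.4 + 3.4 + 3.2 + 4.5 + 5.2 + 3.9) / 8 = 31.2000 / 8 = 3.9000
LCL = X̄̄ − A₂·R̄ = 10.6500 − 0.729 × 3.9000 = 7.8069

7.81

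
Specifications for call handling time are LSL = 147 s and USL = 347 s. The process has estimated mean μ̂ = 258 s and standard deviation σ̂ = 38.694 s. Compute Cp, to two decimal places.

0.86

Cp = (USL − LSL) / (6σ̂) = (347 − 147) / (6 × 38.694) = 200.0000 / 232.1640 = 0.8615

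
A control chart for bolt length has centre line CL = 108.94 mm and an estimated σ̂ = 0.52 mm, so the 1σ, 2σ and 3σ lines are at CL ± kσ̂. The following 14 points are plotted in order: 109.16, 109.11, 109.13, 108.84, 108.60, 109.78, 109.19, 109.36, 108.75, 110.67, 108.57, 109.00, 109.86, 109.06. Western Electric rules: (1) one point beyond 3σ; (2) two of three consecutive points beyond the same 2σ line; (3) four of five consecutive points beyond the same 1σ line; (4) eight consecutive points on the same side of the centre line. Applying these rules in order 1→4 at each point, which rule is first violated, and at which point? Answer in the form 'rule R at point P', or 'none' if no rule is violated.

rule 1 at point 10

Zone of each point (C = within 1σ̂, B = 1σ̂–2σ̂, A = 2σ̂–3σ̂, * = beyond 3σ̂; sign = side of CL): 1:+C, 2:+C, 3:+C, 4:-C, 5:-C, 6:+B, 7:+C, 8:+C, 9:-C, 10:+*, 11:-C, 12:+C, 13:+B, 14:+C
Rule 1 (one point beyond the 3σ limits) is satisfied at point 10.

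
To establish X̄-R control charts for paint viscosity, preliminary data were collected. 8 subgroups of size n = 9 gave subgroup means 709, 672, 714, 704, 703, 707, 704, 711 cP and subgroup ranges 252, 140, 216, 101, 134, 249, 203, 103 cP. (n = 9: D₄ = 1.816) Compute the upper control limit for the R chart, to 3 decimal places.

317.346

R̄ = (252 + 140 + 216 + 101 + 134 + 249 + 203 + 103) / 8 = 1398.0000 / 8 = 174.7500
UCL_R = D₄·R̄ = 1.816 × 174.7500 = 317.3460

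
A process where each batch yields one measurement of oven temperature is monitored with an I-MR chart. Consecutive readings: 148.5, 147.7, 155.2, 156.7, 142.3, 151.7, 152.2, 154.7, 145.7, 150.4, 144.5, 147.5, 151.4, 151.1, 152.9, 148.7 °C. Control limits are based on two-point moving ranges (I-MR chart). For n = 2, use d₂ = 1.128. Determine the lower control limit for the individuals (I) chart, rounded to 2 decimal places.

137.77

X̄ = (148.5 + 147.7 + 155.2 + 156.7 + 142.3 + 151.7 + 152.2 + 154.7 + 145.7 + 150.4 + 144.5 + 147.5 + 151.4 + 151.1 + 152.9 + 148.7) / 16 = 150.0750
Moving ranges: 0.8, 7.5, 1.5, 14.4, 9.4, 0.5, 2.5, 9.0, 4.7, 5.9, 3.0, 3.9, 0.3, 1.8, 4.2; M̄R̄ = 69.4000 / 15 = 4.6267
LCL = X̄ − 3·M̄R̄/d₂ = 150.0750 − 3 × 4.6267 / 1.128 = 137.7700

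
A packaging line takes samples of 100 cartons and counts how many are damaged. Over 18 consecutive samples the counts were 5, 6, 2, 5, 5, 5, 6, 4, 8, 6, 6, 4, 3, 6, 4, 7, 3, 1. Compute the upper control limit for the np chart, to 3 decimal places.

11.177

p̄ = Σdᵢ / (k·n) = 86 / (18 × 100) = 0.04778
UCL = np̄ + 3·√(np̄(1−p̄)) = 4.7778 + 3 × √(4.7778×0.95222) = 4.7778 + 3 × 2.1330 = 11.1766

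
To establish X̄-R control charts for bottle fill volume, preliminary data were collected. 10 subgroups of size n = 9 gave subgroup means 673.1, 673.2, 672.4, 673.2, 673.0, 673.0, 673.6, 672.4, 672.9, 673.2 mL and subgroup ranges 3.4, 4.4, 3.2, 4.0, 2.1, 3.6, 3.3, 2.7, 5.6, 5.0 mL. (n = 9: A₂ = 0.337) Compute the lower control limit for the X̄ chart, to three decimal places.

X̄̄ = (673.1 + 673.2 + 672.4 + 673.2 + 673.0 + 673.0 + 673.6 + 672.4 + 672.9 + 673.2) / 10 = 6730.0000 / 10 = 673.0000
R̄ = (3.4 + 4.4 + 3.2 + 4.0 + 2.1 + 3.6 + 3.3 + 2.7 + 5.6 + 5.0) / 10 = 37.3000 / 10 = 3.7300
LCL = X̄̄ − A₂·R̄ = 673.0000 − 0.337 × 3.7300 = 671.7430

671.743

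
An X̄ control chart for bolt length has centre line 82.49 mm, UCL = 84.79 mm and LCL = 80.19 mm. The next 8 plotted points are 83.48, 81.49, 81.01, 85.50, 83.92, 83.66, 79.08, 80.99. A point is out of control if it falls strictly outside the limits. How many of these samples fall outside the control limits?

2

Compare each point to [80.19, 84.79]: sample 4 = 85.50 > UCL; sample 7 = 79.08 < LCL.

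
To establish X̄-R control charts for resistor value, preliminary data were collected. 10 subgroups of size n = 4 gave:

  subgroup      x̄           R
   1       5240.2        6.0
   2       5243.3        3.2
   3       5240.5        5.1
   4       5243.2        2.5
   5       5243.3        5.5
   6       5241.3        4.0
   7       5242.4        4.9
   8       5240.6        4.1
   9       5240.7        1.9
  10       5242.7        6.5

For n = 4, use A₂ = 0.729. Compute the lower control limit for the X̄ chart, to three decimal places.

5238.634

X̄̄ = (5240.2 + 5243.3 + 5240.5 + 5243.2 + 5243.3 + 5241.3 + 5242.4 + 5240.6 + 5240.7 + 5242.7) / 10 = 52418.2000 / 10 = 5241.8200
R̄ = (6.0 + 3.2 + 5.1 + 2.5 + 5.5 + 4.0 + 4.9 + 4.1 + 1.9 + 6.5) / 10 = 43.7000 / 10 = 4.3700
LCL = X̄̄ − A₂·R̄ = 5241.8200 − 0.729 × 4.3700 = 5238.6343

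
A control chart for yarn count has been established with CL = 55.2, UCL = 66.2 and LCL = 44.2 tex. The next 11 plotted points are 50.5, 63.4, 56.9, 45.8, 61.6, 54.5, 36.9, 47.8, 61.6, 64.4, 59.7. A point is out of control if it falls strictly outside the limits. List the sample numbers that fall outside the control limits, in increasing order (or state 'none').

Compare each point to [44.2, 66.2]: sample 7 = 36.9 < LCL.

7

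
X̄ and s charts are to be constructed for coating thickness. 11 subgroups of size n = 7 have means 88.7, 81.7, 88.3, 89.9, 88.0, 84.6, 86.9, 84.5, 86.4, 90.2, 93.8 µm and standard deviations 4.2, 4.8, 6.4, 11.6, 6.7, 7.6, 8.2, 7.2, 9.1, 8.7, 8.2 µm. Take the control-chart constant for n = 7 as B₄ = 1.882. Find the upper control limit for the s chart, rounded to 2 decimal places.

s̄ = (4.2 + 4.8 + 6.4 + 11.6 + 6.7 + 7.6 + 8.2 + 7.2 + 9.1 + 8.7 + 8.2) / 11 = 7.5182
UCL_s = B₄·s̄ = 1.882 × 7.5182 = 14.1492

14.15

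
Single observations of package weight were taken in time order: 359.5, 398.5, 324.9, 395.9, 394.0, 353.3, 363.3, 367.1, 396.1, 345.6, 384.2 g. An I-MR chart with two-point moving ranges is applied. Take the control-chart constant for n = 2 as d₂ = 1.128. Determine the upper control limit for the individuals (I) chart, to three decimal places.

466.367

X̄ = (359.5 + 398.5 + 324.9 + 395.9 + 394.0 + 353.3 + 363.3 + 367.1 + 396.1 + 345.6 + 384.2) / 11 = 371.1273
Moving ranges: 39.0, 73.6, 71.0, 1.9, 40.7, 10.0, 3.8, 29.0, 50.5, 38.6; M̄R̄ = 358.1000 / 10 = 35.8100
UCL = X̄ + 3·M̄R̄/d₂ = 371.1273 + 3 × 35.8100 / 1.128 = 466.3666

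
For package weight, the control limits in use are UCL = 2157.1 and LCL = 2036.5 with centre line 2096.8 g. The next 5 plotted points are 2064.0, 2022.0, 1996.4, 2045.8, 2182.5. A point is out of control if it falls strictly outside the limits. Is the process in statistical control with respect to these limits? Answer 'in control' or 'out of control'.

out of control

Compare each point to [2036.5, 2157.1]: sample 2 = 2022.0 < LCL; sample 3 = 1996.4 < LCL; sample 5 = 2182.5 > UCL.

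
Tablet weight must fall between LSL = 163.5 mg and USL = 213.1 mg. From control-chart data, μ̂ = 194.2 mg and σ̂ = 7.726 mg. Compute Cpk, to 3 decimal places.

Cpu = (USL − μ̂) / (3σ̂) = (213.1 − 194.2) / (3 × 7.726) = 0.8154; Cpl = (μ̂ − LSL) / (3σ̂) = (194.2 − 163.5) / (3 × 7.726) = 1.3245; Cpk = min(Cpu, Cpl) = 0.8154

0.815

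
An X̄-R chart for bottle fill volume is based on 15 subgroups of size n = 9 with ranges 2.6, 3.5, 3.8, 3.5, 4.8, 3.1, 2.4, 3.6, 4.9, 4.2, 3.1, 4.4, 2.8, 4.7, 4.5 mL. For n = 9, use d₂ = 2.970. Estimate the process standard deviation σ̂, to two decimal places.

1.25

R̄ = (2.6 + 3.5 + 3.8 + 3.5 + 4.8 + 3.1 + 2.4 + 3.6 + 4.9 + 4.2 + 3.1 + 4.4 + 2.8 + 4.7 + 4.5) / 15 = 3.7267
σ̂ = R̄ / d₂ = 3.7267 / 2.970 = 1.2548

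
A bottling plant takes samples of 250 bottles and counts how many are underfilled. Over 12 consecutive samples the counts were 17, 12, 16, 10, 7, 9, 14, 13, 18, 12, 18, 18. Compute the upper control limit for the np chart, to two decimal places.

p̄ = Σdᵢ / (k·n) = 164 / (12 × 250) = 0.05467
UCL = np̄ + 3·√(np̄(1−p̄)) = 13.6667 + 3 × √(13.6667×0.94533) = 13.6667 + 3 × 3.5944 = 24.4498

24.45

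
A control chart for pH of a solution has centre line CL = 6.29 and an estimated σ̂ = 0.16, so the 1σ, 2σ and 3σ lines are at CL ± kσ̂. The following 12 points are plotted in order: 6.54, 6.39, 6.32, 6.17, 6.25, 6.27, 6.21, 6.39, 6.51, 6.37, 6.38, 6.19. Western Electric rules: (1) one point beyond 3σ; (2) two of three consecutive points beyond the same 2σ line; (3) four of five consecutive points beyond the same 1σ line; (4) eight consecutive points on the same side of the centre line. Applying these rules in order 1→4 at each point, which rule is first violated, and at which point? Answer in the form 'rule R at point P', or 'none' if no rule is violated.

Zone of each point (C = within 1σ̂, B = 1σ̂–2σ̂, A = 2σ̂–3σ̂, * = beyond 3σ̂; sign = side of CL): 1:+B, 2:+C, 3:+C, 4:-C, 5:-C, 6:-C, 7:-C, 8:+C, 9:+B, 10:+C, 11:+C, 12:-C
No rule fires across all 12 points.

none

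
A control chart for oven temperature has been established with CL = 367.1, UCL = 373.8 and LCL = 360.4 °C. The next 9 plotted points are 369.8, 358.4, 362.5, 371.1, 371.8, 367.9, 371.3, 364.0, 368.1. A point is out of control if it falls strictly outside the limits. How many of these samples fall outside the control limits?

1

Compare each point to [360.4, 373.8]: sample 2 = 358.4 < LCL.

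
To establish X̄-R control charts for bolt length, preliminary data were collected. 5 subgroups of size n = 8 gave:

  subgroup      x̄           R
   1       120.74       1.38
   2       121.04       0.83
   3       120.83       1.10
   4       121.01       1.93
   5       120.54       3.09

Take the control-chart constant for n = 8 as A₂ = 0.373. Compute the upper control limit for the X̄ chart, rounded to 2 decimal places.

121.45

X̄̄ = (120.74 + 121.04 + 120.83 + 121.01 + 120.54) / 5 = 604.1600 / 5 = 120.8320
R̄ = (1.38 + 0.83 + 1.10 + 1.93 + 3.09) / 5 = 8.3300 / 5 = 1.6660
UCL = X̄̄ + A₂·R̄ = 120.8320 + 0.373 × 1.6660 = 121.4534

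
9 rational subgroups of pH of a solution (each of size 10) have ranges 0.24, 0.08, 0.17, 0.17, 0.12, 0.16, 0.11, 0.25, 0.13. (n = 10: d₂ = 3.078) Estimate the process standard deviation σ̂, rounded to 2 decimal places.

0.05

R̄ = (0.24 + 0.08 + 0.17 + 0.17 + 0.12 + 0.16 + 0.11 + 0.25 + 0.13) / 9 = 0.1589
σ̂ = R̄ / d₂ = 0.1589 / 3.078 = 0.0516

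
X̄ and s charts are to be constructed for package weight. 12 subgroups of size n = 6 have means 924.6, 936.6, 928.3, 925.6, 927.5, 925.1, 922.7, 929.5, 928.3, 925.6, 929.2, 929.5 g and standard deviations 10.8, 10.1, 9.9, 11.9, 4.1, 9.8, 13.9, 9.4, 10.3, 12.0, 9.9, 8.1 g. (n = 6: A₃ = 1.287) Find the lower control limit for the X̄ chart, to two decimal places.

914.82

X̄̄ = (924.6 + 936.6 + 928.3 + 925.6 + 927.5 + 925.1 + 922.7 + 929.5 + 928.3 + 925.6 + 929.2 + 929.5) / 12 = 927.7083
s̄ = (10.8 + 10.1 + 9.9 + 11.9 + 4.1 + 9.8 + 13.9 + 9.4 + 10.3 + 12.0 + 9.9 + 8.1) / 12 = 10.0167
LCL = X̄̄ − A₃·s̄ = 927.7083 − 1.287 × 10.0167 = 914.8169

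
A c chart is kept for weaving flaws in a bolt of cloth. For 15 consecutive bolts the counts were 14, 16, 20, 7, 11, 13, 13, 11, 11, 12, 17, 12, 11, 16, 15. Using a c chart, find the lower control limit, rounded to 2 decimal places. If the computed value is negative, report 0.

2.34

c̄ = (14 + 16 + 20 + 7 + 11 + 13 + 13 + 11 + 11 + 12 + 17 + 12 + 11 + 16 + 15) / 15 = 199 / 15 = 13.2667
LCL = c̄ − 3√c̄ = 13.2667 − 3 × 3.6423 = 2.3396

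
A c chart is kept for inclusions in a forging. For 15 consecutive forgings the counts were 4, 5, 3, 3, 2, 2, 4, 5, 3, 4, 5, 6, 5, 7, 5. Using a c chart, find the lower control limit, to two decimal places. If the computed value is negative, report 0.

c̄ = (4 + 5 + 3 + 3 + 2 + 2 + 4 + 5 + 3 + 4 + 5 + 6 + 5 + 7 + 5) / 15 = 63 / 15 = 4.2000
LCL = c̄ − 3√c̄ = 4.2000 − 3 × 2.0494 = -1.9482 → 0 (cannot be negative)

0.00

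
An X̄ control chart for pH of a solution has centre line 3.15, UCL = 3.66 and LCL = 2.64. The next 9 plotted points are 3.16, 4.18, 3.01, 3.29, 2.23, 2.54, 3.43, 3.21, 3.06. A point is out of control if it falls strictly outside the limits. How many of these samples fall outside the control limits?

Compare each point to [2.64, 3.66]: sample 2 = 4.18 > UCL; sample 5 = 2.23 < LCL; sample 6 = 2.54 < LCL.

3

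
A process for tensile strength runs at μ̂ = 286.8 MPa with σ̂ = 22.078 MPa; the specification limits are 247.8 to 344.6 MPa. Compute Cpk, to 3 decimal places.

0.589

Cpu = (USL − μ̂) / (3σ̂) = (344.6 − 286.8) / (3 × 22.078) = 0.8727; Cpl = (μ̂ − LSL) / (3σ̂) = (286.8 − 247.8) / (3 × 22.078) = 0.5888; Cpk = min(Cpu, Cpl) = 0.5888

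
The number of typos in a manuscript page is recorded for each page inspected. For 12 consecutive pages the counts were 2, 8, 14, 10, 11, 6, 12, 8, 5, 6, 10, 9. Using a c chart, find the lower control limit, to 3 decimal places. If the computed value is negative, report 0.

c̄ = (2 + 8 + 14 + 10 + 11 + 6 + 12 + 8 + 5 + 6 + 10 + 9) / 12 = 101 / 12 = 8.4167
LCL = c̄ − 3√c̄ = 8.4167 − 3 × 2.9011 = -0.2868 → 0 (cannot be negative)

0.000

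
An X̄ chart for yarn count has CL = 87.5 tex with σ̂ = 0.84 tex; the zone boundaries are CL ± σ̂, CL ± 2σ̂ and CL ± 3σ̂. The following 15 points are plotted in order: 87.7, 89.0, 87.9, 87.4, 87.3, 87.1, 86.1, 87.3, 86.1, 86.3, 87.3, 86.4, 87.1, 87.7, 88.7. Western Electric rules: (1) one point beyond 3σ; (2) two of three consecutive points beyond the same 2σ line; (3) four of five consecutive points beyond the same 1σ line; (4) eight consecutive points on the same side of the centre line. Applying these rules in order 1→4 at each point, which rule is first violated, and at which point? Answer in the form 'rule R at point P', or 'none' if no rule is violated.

Zone of each point (C = within 1σ̂, B = 1σ̂–2σ̂, A = 2σ̂–3σ̂, * = beyond 3σ̂; sign = side of CL): 1:+C, 2:+B, 3:+C, 4:-C, 5:-C, 6:-C, 7:-B, 8:-C, 9:-B, 10:-B, 11:-C, 12:-B, 13:-C, 14:+C, 15:+B
Rule 4 (eight consecutive points on the same side of the centre line) is satisfied at point 11.

rule 4 at point 11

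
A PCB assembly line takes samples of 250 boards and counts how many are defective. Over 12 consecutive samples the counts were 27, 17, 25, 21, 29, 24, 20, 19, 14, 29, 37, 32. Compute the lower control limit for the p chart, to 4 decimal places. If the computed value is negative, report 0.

p̄ = Σdᵢ / (k·n) = 294 / (12 × 250) = 0.09800
LCL = p̄ − 3·√(p̄(1−p̄)/n) = 0.09800 − 3 × 0.01880 = 0.04159

0.0416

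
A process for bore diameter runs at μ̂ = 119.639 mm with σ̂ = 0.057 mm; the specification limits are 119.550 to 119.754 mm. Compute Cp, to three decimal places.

0.596

Cp = (USL − LSL) / (6σ̂) = (119.754 − 119.550) / (6 × 0.057) = 0.2040 / 0.3420 = 0.5965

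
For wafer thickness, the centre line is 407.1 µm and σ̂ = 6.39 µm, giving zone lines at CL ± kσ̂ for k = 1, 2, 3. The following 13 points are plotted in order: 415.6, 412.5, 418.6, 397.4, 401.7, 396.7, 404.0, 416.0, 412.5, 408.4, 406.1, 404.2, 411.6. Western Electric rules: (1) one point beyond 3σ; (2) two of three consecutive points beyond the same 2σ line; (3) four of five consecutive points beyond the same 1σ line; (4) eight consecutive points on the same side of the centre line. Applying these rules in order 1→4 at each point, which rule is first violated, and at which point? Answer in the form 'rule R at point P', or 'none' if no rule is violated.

Zone of each point (C = within 1σ̂, B = 1σ̂–2σ̂, A = 2σ̂–3σ̂, * = beyond 3σ̂; sign = side of CL): 1:+B, 2:+C, 3:+B, 4:-B, 5:-C, 6:-B, 7:-C, 8:+B, 9:+C, 10:+C, 11:-C, 12:-C, 13:+C
No rule fires across all 13 points.

none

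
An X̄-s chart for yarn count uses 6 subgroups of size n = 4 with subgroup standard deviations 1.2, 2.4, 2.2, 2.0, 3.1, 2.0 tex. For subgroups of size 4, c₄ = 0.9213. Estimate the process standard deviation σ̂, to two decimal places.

2.33

s̄ = (1.2 + 2.4 + 2.2 + 2.0 + 3.1 + 2.0) / 6 = 2.1500
σ̂ = s̄ / c₄ = 2.1500 / 0.9213 = 2.3337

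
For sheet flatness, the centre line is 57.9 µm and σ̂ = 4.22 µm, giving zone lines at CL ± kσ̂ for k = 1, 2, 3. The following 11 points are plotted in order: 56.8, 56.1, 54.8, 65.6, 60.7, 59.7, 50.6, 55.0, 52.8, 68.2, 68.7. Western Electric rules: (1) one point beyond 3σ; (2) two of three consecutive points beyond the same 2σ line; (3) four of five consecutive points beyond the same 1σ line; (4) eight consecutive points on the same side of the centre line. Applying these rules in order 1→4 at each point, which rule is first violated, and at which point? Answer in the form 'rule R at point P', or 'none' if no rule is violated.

Zone of each point (C = within 1σ̂, B = 1σ̂–2σ̂, A = 2σ̂–3σ̂, * = beyond 3σ̂; sign = side of CL): 1:-C, 2:-C, 3:-C, 4:+B, 5:+C, 6:+C, 7:-B, 8:-C, 9:-B, 10:+A, 11:+A
Rule 2 (two of three consecutive points beyond the same 2σ limit) is satisfied at point 11.

rule 2 at point 11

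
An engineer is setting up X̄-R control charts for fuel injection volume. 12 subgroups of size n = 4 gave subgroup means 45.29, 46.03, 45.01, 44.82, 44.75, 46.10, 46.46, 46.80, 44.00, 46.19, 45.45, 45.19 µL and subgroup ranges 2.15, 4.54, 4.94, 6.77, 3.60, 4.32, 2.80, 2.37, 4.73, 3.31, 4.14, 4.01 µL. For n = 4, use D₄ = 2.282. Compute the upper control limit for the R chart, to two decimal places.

R̄ = (2.15 + 4.54 + 4.94 + 6.77 + 3.60 + 4.32 + 2.80 + 2.37 + 4.73 + 3.31 + 4.14 + 4.01) / 12 = 47.6800 / 12 = 3.9733
UCL_R = D₄·R̄ = 2.282 × 3.9733 = 9.0671

9.07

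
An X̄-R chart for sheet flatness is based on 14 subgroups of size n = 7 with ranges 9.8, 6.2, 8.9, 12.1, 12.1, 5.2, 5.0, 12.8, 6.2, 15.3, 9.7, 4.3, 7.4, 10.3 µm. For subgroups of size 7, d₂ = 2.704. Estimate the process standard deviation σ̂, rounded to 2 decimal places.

3.31

R̄ = (9.8 + 6.2 + 8.9 + 12.1 + 12.1 + 5.2 + 5.0 + 12.8 + 6.2 + 15.3 + 9.7 + 4.3 + 7.4 + 10.3) / 14 = 8.9500
σ̂ = R̄ / d₂ = 8.9500 / 2.704 = 3.3099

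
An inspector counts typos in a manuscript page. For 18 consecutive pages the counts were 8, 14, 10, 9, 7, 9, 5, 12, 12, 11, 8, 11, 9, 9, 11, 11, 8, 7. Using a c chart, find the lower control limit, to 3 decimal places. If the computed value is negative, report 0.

c̄ = (8 + 14 + 10 + 9 + 7 + 9 + 5 + 12 + 12 + 11 + 8 + 11 + 9 + 9 + 11 + 11 + 8 + 7) / 18 = 171 / 18 = 9.5000
LCL = c̄ − 3√c̄ = 9.5000 − 3 × 3.0822 = 0.2534

0.253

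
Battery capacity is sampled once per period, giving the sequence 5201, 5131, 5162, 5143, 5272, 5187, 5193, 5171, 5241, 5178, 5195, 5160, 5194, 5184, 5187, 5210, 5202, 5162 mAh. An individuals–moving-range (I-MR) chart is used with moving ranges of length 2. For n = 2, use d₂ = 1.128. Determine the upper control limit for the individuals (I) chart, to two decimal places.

5291.43

X̄ = (5201 + 5131 + 5162 + 5143 + 5272 + 5187 + 5193 + 5171 + 5241 + 5178 + 5195 + 5160 + 5194 + 5184 + 5187 + 5210 + 5202 + 5162) / 18 = 5187.3889
Moving ranges: 70, 31, 19, 129, 85, 6, 22, 70, 63, 17, 35, 34, 10, 3, 23, 8, 40; M̄R̄ = 665.0000 / 17 = 39.1176
UCL = X̄ + 3·M̄R̄/d₂ = 5187.3889 + 3 × 39.1176 / 1.128 = 5291.4252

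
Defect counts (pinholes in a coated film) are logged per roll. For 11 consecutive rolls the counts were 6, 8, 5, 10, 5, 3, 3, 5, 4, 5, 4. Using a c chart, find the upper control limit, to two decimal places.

12.16

c̄ = (6 + 8 + 5 + 10 + 5 + 3 + 3 + 5 + 4 + 5 + 4) / 11 = 58 / 11 = 5.2727
UCL = c̄ + 3√c̄ = 5.2727 + 3 × √5.2727 = 5.2727 + 3 × 2.2962 = 12.1615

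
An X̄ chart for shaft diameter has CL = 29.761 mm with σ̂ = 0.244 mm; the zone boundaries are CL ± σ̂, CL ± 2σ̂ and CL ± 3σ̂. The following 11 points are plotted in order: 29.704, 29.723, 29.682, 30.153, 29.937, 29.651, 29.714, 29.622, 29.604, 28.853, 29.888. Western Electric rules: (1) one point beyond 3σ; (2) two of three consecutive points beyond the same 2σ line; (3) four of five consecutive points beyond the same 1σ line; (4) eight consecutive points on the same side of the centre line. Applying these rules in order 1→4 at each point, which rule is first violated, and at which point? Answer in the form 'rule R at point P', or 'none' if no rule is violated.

Zone of each point (C = within 1σ̂, B = 1σ̂–2σ̂, A = 2σ̂–3σ̂, * = beyond 3σ̂; sign = side of CL): 1:-C, 2:-C, 3:-C, 4:+B, 5:+C, 6:-C, 7:-C, 8:-C, 9:-C, 10:-*, 11:+C
Rule 1 (one point beyond the 3σ limits) is satisfied at point 10.

rule 1 at point 10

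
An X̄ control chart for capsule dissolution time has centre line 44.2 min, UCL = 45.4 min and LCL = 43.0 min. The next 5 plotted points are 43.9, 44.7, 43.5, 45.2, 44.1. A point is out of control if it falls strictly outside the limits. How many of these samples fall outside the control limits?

0

All 5 points lie within [43.0, 45.4].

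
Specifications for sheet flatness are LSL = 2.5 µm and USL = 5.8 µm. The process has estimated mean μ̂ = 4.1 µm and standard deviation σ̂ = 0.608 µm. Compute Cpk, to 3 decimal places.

Cpu = (USL − μ̂) / (3σ̂) = (5.8 − 4.1) / (3 × 0.608) = 0.9320; Cpl = (μ̂ − LSL) / (3σ̂) = (4.1 − 2.5) / (3 × 0.608) = 0.8772; Cpk = min(Cpu, Cpl) = 0.8772

0.877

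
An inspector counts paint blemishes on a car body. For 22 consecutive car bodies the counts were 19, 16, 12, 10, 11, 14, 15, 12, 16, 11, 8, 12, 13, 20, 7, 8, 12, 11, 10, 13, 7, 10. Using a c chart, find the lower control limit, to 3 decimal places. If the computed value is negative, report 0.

c̄ = (19 + 16 + 12 + 10 + 11 + 14 + 15 + 12 + 16 + 11 + 8 + 12 + 13 + 20 + 7 + 8 + 12 + 11 + 10 + 13 + 7 + 10) / 22 = 267 / 22 = 12.1364
LCL = c̄ − 3√c̄ = 12.1364 − 3 × 3.4837 = 1.6852

1.685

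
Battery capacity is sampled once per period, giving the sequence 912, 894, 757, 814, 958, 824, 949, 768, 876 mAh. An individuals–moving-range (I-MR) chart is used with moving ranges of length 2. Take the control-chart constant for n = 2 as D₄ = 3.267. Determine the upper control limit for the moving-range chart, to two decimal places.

369.17

Moving ranges: 18, 137, 57, 144, 134, 125, 181, 108; M̄R̄ = 904.0000 / 8 = 113.0000
UCL_MR = D₄·M̄R̄ = 3.267 × 113.0000 = 369.1710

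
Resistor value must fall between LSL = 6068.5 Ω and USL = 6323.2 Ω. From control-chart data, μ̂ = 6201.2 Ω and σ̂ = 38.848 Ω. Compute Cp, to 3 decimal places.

1.093

Cp = (USL − LSL) / (6σ̂) = (6323.2 − 6068.5) / (6 × 38.848) = 254.7000 / 233.0880 = 1.0927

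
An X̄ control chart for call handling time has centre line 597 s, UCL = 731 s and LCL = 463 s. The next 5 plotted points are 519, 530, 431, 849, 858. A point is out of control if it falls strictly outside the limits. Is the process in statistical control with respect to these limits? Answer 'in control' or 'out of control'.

out of control

Compare each point to [463, 731]: sample 3 = 431 < LCL; sample 4 = 849 > UCL; sample 5 = 858 > UCL.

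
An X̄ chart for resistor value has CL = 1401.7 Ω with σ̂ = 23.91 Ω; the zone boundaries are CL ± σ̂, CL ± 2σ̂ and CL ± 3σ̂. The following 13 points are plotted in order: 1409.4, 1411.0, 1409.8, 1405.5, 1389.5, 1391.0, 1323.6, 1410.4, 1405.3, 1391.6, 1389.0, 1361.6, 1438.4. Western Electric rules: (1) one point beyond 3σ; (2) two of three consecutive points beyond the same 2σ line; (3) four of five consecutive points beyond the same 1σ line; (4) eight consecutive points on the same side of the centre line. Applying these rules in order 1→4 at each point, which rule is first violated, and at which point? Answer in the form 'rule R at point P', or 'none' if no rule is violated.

rule 1 at point 7

Zone of each point (C = within 1σ̂, B = 1σ̂–2σ̂, A = 2σ̂–3σ̂, * = beyond 3σ̂; sign = side of CL): 1:+C, 2:+C, 3:+C, 4:+C, 5:-C, 6:-C, 7:-*, 8:+C, 9:+C, 10:-C, 11:-C, 12:-B, 13:+B
Rule 1 (one point beyond the 3σ limits) is satisfied at point 7.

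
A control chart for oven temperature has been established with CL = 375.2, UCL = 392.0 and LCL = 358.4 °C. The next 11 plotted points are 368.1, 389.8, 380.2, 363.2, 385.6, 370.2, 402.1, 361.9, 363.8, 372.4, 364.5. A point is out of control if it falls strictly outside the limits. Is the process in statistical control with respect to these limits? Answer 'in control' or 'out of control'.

out of control

Compare each point to [358.4, 392.0]: sample 7 = 402.1 > UCL.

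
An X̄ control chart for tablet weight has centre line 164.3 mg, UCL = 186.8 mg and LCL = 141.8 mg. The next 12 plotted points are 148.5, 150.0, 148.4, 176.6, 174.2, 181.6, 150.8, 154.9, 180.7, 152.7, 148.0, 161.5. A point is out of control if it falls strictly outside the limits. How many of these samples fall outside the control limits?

0

All 12 points lie within [141.8, 186.8].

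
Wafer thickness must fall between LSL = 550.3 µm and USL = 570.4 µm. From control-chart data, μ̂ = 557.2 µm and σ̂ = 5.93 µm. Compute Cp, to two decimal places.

0.56

Cp = (USL − LSL) / (6σ̂) = (570.4 − 550.3) / (6 × 5.93) = 20.1000 / 35.5800 = 0.5649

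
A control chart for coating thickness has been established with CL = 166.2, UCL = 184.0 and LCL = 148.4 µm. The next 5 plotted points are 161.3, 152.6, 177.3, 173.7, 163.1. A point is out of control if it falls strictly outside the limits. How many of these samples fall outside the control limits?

0

All 5 points lie within [148.4, 184.0].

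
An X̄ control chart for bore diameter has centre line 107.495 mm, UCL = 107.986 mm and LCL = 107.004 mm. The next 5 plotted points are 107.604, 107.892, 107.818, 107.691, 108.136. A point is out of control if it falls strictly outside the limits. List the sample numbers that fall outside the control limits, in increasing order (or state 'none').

Compare each point to [107.004, 107.986]: sample 5 = 108.136 > UCL.

5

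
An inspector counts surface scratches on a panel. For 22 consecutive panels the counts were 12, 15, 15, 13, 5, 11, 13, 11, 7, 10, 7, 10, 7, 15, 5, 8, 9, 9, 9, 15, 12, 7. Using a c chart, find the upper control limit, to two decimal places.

19.82

c̄ = (12 + 15 + 15 + 13 + 5 + 11 + 13 + 11 + 7 + 10 + 7 + 10 + 7 + 15 + 5 + 8 + 9 + 9 + 9 + 15 + 12 + 7) / 22 = 225 / 22 = 10.2273
UCL = c̄ + 3√c̄ = 10.2273 + 3 × √10.2273 = 10.2273 + 3 × 3.1980 = 19.8213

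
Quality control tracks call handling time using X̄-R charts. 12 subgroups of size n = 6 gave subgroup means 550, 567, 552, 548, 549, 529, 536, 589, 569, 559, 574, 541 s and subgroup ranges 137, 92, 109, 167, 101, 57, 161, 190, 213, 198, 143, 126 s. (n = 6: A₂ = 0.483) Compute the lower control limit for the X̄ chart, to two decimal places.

X̄̄ = (550 + 567 + 552 + 548 + 549 + 529 + 536 + 589 + 569 + 559 + 574 + 541) / 12 = 6663.0000 / 12 = 555.2500
R̄ = (137 + 92 + 109 + 167 + 101 + 57 + 161 + 190 + 213 + 198 + 143 + 126) / 12 = 1694.0000 / 12 = 141.1667
LCL = X̄̄ − A₂·R̄ = 555.2500 − 0.483 × 141.1667 = 487.0665

487.07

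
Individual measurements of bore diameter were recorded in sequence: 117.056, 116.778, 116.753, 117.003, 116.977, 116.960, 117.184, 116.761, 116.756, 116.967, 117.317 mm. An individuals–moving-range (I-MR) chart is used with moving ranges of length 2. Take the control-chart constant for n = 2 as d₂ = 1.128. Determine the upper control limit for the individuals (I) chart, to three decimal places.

117.437

X̄ = (117.056 + 116.778 + 116.753 + 117.003 + 116.977 + 116.960 + 117.184 + 116.761 + 116.756 + 116.967 + 117.317) / 11 = 116.9556
Moving ranges: 0.278, 0.025, 0.250, 0.026, 0.017, 0.224, 0.423, 0.005, 0.211, 0.350; M̄R̄ = 1.8090 / 10 = 0.1809
UCL = X̄ + 3·M̄R̄/d₂ = 116.9556 + 3 × 0.1809 / 1.128 = 117.4368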